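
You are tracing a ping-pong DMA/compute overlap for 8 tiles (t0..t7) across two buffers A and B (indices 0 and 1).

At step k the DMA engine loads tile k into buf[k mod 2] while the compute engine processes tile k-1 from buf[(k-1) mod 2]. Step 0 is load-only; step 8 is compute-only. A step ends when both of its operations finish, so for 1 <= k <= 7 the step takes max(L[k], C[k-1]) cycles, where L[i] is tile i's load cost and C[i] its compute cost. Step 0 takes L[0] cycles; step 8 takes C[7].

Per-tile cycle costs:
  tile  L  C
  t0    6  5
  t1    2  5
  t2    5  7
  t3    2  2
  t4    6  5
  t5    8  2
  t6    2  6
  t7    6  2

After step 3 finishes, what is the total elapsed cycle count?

k=0 load=t0/6c comp=- wait=6 total=6
k=1 load=t1/2c comp=t0/5c wait=5 total=11
k=2 load=t2/5c comp=t1/5c wait=5 total=16
k=3 load=t3/2c comp=t2/7c wait=7 total=23
k=4 load=t4/6c comp=t3/2c wait=6 total=29
k=5 load=t5/8c comp=t4/5c wait=8 total=37
k=6 load=t6/2c comp=t5/2c wait=2 total=39
k=7 load=t7/6c comp=t6/6c wait=6 total=45
k=8 load=- comp=t7/2c wait=2 total=47

end_cycle[3] = 23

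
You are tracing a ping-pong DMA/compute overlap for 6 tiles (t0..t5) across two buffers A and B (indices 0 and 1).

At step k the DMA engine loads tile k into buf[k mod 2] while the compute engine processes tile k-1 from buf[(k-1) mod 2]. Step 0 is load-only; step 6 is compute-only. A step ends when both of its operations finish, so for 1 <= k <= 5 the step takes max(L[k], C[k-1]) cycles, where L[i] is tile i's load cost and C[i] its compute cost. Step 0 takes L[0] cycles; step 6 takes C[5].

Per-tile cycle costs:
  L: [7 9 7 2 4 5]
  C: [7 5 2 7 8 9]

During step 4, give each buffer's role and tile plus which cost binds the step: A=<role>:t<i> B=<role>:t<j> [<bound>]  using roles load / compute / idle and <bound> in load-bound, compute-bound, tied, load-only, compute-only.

step 4: A=load:t4 B=compute:t3 [compute-bound]

[0] DMA t0→A (7c) ∥ CU idle ⇒ 7c, clock 7
[1] DMA t1→B (9c) ∥ CU A:t0 (7c) ⇒ 9c, clock 16
[2] DMA t2→A (7c) ∥ CU B:t1 (5c) ⇒ 7c, clock 23
[3] DMA t3→B (2c) ∥ CU A:t2 (2c) ⇒ 2c, clock 25
[4] DMA t4→A (4c) ∥ CU B:t3 (7c) ⇒ 7c, clock 32
[5] DMA t5→B (5c) ∥ CU A:t4 (8c) ⇒ 8c, clock 40
[6] DMA idle ∥ CU B:t5 (9c) ⇒ 9c, clock 49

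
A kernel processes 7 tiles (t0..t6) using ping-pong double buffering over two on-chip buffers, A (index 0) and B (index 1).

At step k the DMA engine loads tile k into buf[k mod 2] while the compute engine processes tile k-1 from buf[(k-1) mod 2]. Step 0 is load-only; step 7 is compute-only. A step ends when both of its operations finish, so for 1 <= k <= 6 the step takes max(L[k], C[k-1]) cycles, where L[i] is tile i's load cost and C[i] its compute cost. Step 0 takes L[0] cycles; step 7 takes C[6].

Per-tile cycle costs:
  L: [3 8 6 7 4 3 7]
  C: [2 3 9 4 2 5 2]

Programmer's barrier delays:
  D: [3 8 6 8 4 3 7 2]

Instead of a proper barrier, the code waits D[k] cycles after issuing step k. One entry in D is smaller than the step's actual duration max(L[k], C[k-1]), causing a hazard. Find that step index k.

hazard at step 3

[0] required=L[0]=3=3 vs D=3 ok
[1] required=max(L[1]=8,C[0]=2)=8 vs D=8 ok
[2] required=max(L[2]=6,C[1]=3)=6 vs D=6 ok
[3] required=max(L[3]=7,C[2]=9)=9 vs D=8 SHORT
[4] required=max(L[4]=4,C[3]=4)=4 vs D=4 ok
[5] required=max(L[5]=3,C[4]=2)=3 vs D=3 ok
[6] required=max(L[6]=7,C[5]=5)=7 vs D=7 ok
[7] required=C[6]=2=2 vs D=2 ok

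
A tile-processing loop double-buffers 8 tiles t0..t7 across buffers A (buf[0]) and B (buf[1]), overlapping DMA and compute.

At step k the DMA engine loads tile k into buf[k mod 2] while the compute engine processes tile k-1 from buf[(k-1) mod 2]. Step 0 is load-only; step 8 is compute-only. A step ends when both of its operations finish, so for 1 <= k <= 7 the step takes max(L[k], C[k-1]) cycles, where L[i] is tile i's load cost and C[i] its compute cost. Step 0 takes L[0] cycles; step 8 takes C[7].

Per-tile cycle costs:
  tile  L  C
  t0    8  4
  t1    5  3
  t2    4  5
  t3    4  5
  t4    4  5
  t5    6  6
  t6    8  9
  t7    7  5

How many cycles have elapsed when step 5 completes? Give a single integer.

  0. 8=8c; end=8; A:t0 B:-
  1. max(5,4)=5c; end=13; A:t0 B:t1
  2. max(4,3)=4c; end=17; A:t2 B:t1
  3. max(4,5)=5c; end=22; A:t2 B:t3
  4. max(4,5)=5c; end=27; A:t4 B:t3
  5. max(6,5)=6c; end=33; A:t4 B:t5
  6. max(8,6)=8c; end=41; A:t6 B:t5
  7. max(7,9)=9c; end=50; A:t6 B:t7
  8. 5=5c; end=55; A:t6 B:t7

end_cycle[5] = 33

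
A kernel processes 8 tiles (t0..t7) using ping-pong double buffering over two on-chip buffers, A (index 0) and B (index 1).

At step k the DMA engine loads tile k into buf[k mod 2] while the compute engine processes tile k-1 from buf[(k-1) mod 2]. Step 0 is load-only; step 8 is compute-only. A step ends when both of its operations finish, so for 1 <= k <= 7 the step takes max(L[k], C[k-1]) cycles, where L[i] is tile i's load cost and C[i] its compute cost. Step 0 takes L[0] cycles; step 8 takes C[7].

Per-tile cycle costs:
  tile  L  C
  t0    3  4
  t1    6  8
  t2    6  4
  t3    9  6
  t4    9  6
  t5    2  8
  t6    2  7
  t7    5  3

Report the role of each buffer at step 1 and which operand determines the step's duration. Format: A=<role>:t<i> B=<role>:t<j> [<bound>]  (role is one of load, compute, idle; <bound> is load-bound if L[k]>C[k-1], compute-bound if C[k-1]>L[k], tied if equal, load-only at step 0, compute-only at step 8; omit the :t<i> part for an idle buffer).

  0. 3=3c; end=3; A:t0 B:-
  1. max(6,4)=6c; end=9; A:t0 B:t1
  2. max(6,8)=8c; end=17; A:t2 B:t1
  3. max(9,4)=9c; end=26; A:t2 B:t3
  4. max(9,6)=9c; end=35; A:t4 B:t3
  5. max(2,6)=6c; end=41; A:t4 B:t5
  6. max(2,8)=8c; end=49; A:t6 B:t5
  7. max(5,7)=7c; end=56; A:t6 B:t7
  8. 3=3c; end=59; A:t6 B:t7

step 1: A=compute:t0 B=load:t1 [load-bound]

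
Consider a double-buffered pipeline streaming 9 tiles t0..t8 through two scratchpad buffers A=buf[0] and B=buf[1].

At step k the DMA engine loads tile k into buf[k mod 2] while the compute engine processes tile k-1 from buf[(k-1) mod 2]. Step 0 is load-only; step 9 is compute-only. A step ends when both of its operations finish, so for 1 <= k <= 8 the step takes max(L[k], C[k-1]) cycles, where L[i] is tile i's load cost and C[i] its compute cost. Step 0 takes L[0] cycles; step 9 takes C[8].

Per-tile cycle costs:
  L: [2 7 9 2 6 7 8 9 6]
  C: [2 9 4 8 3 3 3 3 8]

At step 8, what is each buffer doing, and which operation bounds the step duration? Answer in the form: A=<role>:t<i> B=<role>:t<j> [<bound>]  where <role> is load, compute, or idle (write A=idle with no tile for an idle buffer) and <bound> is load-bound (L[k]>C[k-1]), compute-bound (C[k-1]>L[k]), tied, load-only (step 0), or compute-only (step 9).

k=0 load=t0/2c comp=- wait=2 total=2
k=1 load=t1/7c comp=t0/2c wait=7 total=9
k=2 load=t2/9c comp=t1/9c wait=9 total=18
k=3 load=t3/2c comp=t2/4c wait=4 total=22
k=4 load=t4/6c comp=t3/8c wait=8 total=30
k=5 load=t5/7c comp=t4/3c wait=7 total=37
k=6 load=t6/8c comp=t5/3c wait=8 total=45
k=7 load=t7/9c comp=t6/3c wait=9 total=54
k=8 load=t8/6c comp=t7/3c wait=6 total=60
k=9 load=- comp=t8/8c wait=8 total=68

step 8: A=load:t8 B=compute:t7 [load-bound]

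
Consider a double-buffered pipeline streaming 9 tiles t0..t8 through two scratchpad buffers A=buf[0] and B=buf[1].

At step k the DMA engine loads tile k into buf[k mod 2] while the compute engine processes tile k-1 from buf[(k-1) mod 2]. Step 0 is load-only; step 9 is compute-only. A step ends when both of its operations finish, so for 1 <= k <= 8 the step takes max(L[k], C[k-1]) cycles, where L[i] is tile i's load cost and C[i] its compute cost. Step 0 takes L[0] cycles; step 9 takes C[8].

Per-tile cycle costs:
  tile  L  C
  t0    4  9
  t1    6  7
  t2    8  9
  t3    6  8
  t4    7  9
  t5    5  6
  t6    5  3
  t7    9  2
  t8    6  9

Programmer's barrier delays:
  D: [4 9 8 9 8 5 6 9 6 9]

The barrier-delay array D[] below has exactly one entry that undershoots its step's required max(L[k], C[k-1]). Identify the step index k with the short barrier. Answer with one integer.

[0] required=L[0]=4=4 vs D=4 ok
[1] required=max(L[1]=6,C[0]=9)=9 vs D=9 ok
[2] required=max(L[2]=8,C[1]=7)=8 vs D=8 ok
[3] required=max(L[3]=6,C[2]=9)=9 vs D=9 ok
[4] required=max(L[4]=7,C[3]=8)=8 vs D=8 ok
[5] required=max(L[5]=5,C[4]=9)=9 vs D=5 SHORT
[6] required=max(L[6]=5,C[5]=6)=6 vs D=6 ok
[7] required=max(L[7]=9,C[6]=3)=9 vs D=9 ok
[8] required=max(L[8]=6,C[7]=2)=6 vs D=6 ok
[9] required=C[8]=9=9 vs D=9 ok

hazard at step 5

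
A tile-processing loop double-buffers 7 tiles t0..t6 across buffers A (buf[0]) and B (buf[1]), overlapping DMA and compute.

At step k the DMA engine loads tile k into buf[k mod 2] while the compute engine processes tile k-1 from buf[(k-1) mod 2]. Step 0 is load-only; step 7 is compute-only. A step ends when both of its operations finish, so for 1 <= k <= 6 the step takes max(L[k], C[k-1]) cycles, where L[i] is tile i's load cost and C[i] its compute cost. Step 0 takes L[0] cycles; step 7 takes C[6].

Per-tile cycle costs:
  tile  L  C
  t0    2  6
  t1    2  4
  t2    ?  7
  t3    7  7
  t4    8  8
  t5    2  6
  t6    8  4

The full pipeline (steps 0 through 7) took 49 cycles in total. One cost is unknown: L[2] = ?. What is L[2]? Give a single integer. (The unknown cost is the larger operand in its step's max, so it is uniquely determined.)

L[2] = 6

step 0 → dur = L[0]=2 = 2
step 1 → dur = max(L[1]=2, C[0]=6) = 6
step 2 → dur = max(L[2]=?, C[1]=4) = L[2]  (unknown; binding)
step 3 → dur = max(L[3]=7, C[2]=7) = 7
step 4 → dur = max(L[4]=8, C[3]=7) = 8
step 5 → dur = max(L[5]=2, C[4]=8) = 8
step 6 → dur = max(L[6]=8, C[5]=6) = 8
step 7 → dur = C[6]=4 = 4
sum of known step durations = 43
dur[2] = total - known = 49 - 43 = 6
L[2] is the binding max in step 2, so L[2] = dur[2] = 6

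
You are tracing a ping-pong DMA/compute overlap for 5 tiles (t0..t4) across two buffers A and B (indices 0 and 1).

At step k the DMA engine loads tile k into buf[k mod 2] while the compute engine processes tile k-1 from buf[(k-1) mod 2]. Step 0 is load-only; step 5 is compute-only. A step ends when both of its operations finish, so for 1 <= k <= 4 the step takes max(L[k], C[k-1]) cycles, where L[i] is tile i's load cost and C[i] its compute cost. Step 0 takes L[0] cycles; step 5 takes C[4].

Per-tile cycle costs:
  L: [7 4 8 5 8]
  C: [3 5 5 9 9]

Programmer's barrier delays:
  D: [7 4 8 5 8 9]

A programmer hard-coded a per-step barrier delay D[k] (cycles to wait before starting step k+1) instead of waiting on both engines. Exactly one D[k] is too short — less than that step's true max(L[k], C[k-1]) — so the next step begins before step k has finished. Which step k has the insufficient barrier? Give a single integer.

step 0: need L[0]=7 = 7; D[0]=7 ok
step 1: need max(L[1]=4,C[0]=3) = 4; D[1]=4 ok
step 2: need max(L[2]=8,C[1]=5) = 8; D[2]=8 ok
step 3: need max(L[3]=5,C[2]=5) = 5; D[3]=5 ok
step 4: need max(L[4]=8,C[3]=9) = 9; D[4]=8 SHORT
step 5: need C[4]=9 = 9; D[5]=9 ok

hazard at step 4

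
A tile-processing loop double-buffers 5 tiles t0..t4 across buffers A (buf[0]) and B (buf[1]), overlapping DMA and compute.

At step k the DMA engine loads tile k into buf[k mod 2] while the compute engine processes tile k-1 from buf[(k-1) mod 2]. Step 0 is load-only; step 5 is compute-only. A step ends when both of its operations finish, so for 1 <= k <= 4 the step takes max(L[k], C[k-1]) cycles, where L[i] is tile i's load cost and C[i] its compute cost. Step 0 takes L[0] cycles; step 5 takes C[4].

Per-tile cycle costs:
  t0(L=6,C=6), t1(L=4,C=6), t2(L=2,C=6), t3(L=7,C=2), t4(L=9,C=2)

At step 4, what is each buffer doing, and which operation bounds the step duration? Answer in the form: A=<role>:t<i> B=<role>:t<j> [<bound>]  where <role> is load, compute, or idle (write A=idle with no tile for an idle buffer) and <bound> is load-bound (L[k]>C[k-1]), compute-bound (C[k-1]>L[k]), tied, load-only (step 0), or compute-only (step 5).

step 4: A=load:t4 B=compute:t3 [load-bound]

  0. 6=6c; end=6; A:t0 B:-
  1. max(4,6)=6c; end=12; A:t0 B:t1
  2. max(2,6)=6c; end=18; A:t2 B:t1
  3. max(7,6)=7c; end=25; A:t2 B:t3
  4. max(9,2)=9c; end=34; A:t4 B:t3
  5. 2=2c; end=36; A:t4 B:t3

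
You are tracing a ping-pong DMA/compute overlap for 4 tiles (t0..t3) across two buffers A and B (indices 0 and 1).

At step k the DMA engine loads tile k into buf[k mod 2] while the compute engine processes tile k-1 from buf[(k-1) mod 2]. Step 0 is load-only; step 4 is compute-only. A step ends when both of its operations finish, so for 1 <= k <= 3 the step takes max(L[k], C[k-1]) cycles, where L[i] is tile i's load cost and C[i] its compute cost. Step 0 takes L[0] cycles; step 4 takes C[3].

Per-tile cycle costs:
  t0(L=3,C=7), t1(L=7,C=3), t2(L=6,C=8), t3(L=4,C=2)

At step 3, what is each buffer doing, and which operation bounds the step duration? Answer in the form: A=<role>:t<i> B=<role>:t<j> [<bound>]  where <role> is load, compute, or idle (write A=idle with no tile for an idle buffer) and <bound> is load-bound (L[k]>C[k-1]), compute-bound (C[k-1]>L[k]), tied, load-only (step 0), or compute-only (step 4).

k=0 load=t0/3c comp=- wait=3 total=3
k=1 load=t1/7c comp=t0/7c wait=7 total=10
k=2 load=t2/6c comp=t1/3c wait=6 total=16
k=3 load=t3/4c comp=t2/8c wait=8 total=24
k=4 load=- comp=t3/2c wait=2 total=26

step 3: A=compute:t2 B=load:t3 [compute-bound]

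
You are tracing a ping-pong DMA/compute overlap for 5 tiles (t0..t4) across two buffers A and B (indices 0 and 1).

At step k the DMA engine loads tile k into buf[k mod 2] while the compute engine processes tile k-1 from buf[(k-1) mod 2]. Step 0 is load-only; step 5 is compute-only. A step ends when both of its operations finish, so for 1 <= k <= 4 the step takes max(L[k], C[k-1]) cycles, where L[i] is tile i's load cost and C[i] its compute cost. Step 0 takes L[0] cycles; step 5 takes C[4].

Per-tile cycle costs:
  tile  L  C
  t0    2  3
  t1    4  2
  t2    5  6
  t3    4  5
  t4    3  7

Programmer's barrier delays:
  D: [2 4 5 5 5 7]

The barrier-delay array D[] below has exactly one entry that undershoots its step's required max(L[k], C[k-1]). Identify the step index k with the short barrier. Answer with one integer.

hazard at step 3

k=0 barrier L[0]=2→2c, D[0]=2 ok
k=1 barrier max(L[1]=4,C[0]=3)→4c, D[1]=4 ok
k=2 barrier max(L[2]=5,C[1]=2)→5c, D[2]=5 ok
k=3 barrier max(L[3]=4,C[2]=6)→6c, D[3]=5 SHORT
k=4 barrier max(L[4]=3,C[3]=5)→5c, D[4]=5 ok
k=5 barrier C[4]=7→7c, D[5]=7 ok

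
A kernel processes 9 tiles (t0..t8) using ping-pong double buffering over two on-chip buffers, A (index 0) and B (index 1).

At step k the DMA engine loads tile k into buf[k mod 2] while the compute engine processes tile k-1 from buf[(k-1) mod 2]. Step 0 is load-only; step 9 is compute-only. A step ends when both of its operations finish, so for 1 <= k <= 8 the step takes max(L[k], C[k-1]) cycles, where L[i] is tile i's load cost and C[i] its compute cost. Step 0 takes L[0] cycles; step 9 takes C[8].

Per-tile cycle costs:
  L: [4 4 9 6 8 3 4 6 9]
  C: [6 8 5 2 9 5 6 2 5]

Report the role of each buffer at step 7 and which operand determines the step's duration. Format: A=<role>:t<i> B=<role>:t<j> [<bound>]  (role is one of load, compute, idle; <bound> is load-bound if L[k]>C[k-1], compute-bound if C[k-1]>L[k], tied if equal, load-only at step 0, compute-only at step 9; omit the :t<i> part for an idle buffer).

[0] DMA t0→A (4c) ∥ CU idle ⇒ 4c, clock 4
[1] DMA t1→B (4c) ∥ CU A:t0 (6c) ⇒ 6c, clock 10
[2] DMA t2→A (9c) ∥ CU B:t1 (8c) ⇒ 9c, clock 19
[3] DMA t3→B (6c) ∥ CU A:t2 (5c) ⇒ 6c, clock 25
[4] DMA t4→A (8c) ∥ CU B:t3 (2c) ⇒ 8c, clock 33
[5] DMA t5→B (3c) ∥ CU A:t4 (9c) ⇒ 9c, clock 42
[6] DMA t6→A (4c) ∥ CU B:t5 (5c) ⇒ 5c, clock 47
[7] DMA t7→B (6c) ∥ CU A:t6 (6c) ⇒ 6c, clock 53
[8] DMA t8→A (9c) ∥ CU B:t7 (2c) ⇒ 9c, clock 62
[9] DMA idle ∥ CU A:t8 (5c) ⇒ 5c, clock 67

step 7: A=compute:t6 B=load:t7 [tied]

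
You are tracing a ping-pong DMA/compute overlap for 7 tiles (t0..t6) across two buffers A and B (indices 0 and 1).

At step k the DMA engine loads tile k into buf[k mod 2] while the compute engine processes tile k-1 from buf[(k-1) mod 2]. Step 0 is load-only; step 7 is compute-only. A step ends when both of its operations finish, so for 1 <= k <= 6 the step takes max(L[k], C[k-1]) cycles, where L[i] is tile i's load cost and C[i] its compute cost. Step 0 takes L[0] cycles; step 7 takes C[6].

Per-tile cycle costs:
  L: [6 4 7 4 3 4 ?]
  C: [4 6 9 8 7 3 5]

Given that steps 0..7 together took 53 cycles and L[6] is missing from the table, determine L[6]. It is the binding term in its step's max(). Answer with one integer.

L[6] = 7

step 0: dur = L[0]=6 = 6
step 1: dur = max(L[1]=4, C[0]=4) = 4
step 2: dur = max(L[2]=7, C[1]=6) = 7
step 3: dur = max(L[3]=4, C[2]=9) = 9
step 4: dur = max(L[4]=3, C[3]=8) = 8
step 5: dur = max(L[5]=4, C[4]=7) = 7
step 6: dur = max(L[6]=?, C[5]=3) = L[6]  (unknown; binding)
step 7: dur = C[6]=5 = 5
sum of known step durations = 46
dur[6] = total - known = 53 - 46 = 7
L[6] is the binding max in step 6, so L[6] = dur[6] = 7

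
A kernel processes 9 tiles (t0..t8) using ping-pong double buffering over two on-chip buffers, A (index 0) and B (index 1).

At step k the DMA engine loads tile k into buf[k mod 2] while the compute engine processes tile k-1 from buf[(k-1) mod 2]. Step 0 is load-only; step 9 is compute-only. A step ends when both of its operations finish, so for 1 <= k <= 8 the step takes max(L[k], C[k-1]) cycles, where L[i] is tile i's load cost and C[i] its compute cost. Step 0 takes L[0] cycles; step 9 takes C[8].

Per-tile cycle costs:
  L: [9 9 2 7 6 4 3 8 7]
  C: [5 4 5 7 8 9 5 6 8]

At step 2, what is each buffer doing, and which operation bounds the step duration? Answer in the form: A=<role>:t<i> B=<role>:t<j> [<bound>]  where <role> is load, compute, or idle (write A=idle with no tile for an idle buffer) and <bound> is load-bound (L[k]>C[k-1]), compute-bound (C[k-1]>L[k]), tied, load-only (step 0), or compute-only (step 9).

step 2: A=load:t2 B=compute:t1 [compute-bound]

  0. 9=9c; end=9; A:t0 B:-
  1. max(9,5)=9c; end=18; A:t0 B:t1
  2. max(2,4)=4c; end=22; A:t2 B:t1
  3. max(7,5)=7c; end=29; A:t2 B:t3
  4. max(6,7)=7c; end=36; A:t4 B:t3
  5. max(4,8)=8c; end=44; A:t4 B:t5
  6. max(3,9)=9c; end=53; A:t6 B:t5
  7. max(8,5)=8c; end=61; A:t6 B:t7
  8. max(7,6)=7c; end=68; A:t8 B:t7
  9. 8=8c; end=76; A:t8 B:t7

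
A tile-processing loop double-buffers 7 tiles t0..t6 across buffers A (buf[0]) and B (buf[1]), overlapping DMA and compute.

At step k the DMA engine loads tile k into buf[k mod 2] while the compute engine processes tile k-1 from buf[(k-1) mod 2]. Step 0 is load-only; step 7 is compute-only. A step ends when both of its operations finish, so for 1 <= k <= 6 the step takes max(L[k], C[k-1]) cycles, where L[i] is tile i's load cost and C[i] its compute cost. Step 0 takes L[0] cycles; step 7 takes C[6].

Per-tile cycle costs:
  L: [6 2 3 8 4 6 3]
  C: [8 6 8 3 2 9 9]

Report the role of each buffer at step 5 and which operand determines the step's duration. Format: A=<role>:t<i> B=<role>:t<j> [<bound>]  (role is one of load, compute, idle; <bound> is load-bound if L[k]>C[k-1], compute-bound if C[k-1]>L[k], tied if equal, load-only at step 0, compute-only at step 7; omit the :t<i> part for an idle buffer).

step 5: A=compute:t4 B=load:t5 [load-bound]

k=0 load=t0/6c comp=- wait=6 total=6
k=1 load=t1/2c comp=t0/8c wait=8 total=14
k=2 load=t2/3c comp=t1/6c wait=6 total=20
k=3 load=t3/8c comp=t2/8c wait=8 total=28
k=4 load=t4/4c comp=t3/3c wait=4 total=32
k=5 load=t5/6c comp=t4/2c wait=6 total=38
k=6 load=t6/3c comp=t5/9c wait=9 total=47
k=7 load=- comp=t6/9c wait=9 total=56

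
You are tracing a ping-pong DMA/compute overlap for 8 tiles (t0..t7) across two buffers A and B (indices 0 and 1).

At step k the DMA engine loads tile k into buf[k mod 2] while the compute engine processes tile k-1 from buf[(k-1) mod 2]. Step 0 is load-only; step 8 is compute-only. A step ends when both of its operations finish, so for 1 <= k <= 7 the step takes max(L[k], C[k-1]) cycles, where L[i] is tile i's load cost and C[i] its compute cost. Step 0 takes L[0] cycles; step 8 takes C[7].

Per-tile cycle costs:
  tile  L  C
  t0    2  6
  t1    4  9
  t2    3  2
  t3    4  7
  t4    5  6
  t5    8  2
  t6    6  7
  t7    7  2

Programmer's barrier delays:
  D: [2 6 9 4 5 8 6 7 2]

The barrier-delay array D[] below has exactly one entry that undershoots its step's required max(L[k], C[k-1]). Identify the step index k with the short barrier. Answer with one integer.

[0] required=L[0]=2=2 vs D=2 ok
[1] required=max(L[1]=4,C[0]=6)=6 vs D=6 ok
[2] required=max(L[2]=3,C[1]=9)=9 vs D=9 ok
[3] required=max(L[3]=4,C[2]=2)=4 vs D=4 ok
[4] required=max(L[4]=5,C[3]=7)=7 vs D=5 SHORT
[5] required=max(L[5]=8,C[4]=6)=8 vs D=8 ok
[6] required=max(L[6]=6,C[5]=2)=6 vs D=6 ok
[7] required=max(L[7]=7,C[6]=7)=7 vs D=7 ok
[8] required=C[7]=2=2 vs D=2 ok

hazard at step 4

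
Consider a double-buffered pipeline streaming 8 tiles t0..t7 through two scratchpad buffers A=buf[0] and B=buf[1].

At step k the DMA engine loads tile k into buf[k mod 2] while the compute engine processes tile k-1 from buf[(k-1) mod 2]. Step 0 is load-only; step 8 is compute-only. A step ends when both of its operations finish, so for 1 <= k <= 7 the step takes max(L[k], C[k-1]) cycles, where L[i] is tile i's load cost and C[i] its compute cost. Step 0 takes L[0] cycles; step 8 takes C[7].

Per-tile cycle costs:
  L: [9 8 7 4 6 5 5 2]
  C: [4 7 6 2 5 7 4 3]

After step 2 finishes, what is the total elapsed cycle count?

end_cycle[2] = 24

step 0: L[0]=9 → dur=9, Σ=9 | A=load:t0 B=idle [load-only]
step 1: L[1]=8 C[0]=4 → dur=8, Σ=17 | A=compute:t0 B=load:t1 [load-bound]
step 2: L[2]=7 C[1]=7 → dur=7, Σ=24 | A=load:t2 B=compute:t1 [tied]
step 3: L[3]=4 C[2]=6 → dur=6, Σ=30 | A=compute:t2 B=load:t3 [compute-bound]
step 4: L[4]=6 C[3]=2 → dur=6, Σ=36 | A=load:t4 B=compute:t3 [load-bound]
step 5: L[5]=5 C[4]=5 → dur=5, Σ=41 | A=compute:t4 B=load:t5 [tied]
step 6: L[6]=5 C[5]=7 → dur=7, Σ=48 | A=load:t6 B=compute:t5 [compute-bound]
step 7: L[7]=2 C[6]=4 → dur=4, Σ=52 | A=compute:t6 B=load:t7 [compute-bound]
step 8: C[7]=3 → dur=3, Σ=55 | A=idle B=compute:t7 [compute-only]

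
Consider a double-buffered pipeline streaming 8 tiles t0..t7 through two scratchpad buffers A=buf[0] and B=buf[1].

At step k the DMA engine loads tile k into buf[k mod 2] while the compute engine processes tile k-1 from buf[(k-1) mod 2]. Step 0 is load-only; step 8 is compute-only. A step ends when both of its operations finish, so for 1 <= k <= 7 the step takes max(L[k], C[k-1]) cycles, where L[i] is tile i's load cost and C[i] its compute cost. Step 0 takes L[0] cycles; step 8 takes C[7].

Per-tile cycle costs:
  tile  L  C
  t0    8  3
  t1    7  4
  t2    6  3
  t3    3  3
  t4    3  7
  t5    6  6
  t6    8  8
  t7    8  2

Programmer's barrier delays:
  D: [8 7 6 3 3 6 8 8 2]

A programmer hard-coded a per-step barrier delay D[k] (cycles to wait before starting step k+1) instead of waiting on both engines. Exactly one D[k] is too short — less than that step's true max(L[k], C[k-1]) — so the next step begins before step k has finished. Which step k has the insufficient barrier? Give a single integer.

hazard at step 5

step 0: need L[0]=8 = 8; D[0]=8 ok
step 1: need max(L[1]=7,C[0]=3) = 7; D[1]=7 ok
step 2: need max(L[2]=6,C[1]=4) = 6; D[2]=6 ok
step 3: need max(L[3]=3,C[2]=3) = 3; D[3]=3 ok
step 4: need max(L[4]=3,C[3]=3) = 3; D[4]=3 ok
step 5: need max(L[5]=6,C[4]=7) = 7; D[5]=6 SHORT
step 6: need max(L[6]=8,C[5]=6) = 8; D[6]=8 ok
step 7: need max(L[7]=8,C[6]=8) = 8; D[7]=8 ok
step 8: need C[7]=2 = 2; D[8]=2 ok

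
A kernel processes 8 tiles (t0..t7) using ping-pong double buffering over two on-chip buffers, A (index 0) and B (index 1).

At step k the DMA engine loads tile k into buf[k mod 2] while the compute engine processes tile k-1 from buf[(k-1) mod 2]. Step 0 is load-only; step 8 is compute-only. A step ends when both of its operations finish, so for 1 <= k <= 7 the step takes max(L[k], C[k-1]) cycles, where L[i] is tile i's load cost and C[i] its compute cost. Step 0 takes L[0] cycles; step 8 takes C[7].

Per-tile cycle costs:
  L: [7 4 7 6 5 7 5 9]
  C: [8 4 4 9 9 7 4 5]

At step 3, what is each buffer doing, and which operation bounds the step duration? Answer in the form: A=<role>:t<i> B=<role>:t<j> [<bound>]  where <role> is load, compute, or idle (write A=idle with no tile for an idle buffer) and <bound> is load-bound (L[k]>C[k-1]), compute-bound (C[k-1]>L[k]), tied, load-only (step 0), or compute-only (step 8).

step 3: A=compute:t2 B=load:t3 [load-bound]

step 0: L[0]=7 → dur=7, Σ=7 | A=load:t0 B=idle [load-only]
step 1: L[1]=4 C[0]=8 → dur=8, Σ=15 | A=compute:t0 B=load:t1 [compute-bound]
step 2: L[2]=7 C[1]=4 → dur=7, Σ=22 | A=load:t2 B=compute:t1 [load-bound]
step 3: L[3]=6 C[2]=4 → dur=6, Σ=28 | A=compute:t2 B=load:t3 [load-bound]
step 4: L[4]=5 C[3]=9 → dur=9, Σ=37 | A=load:t4 B=compute:t3 [compute-bound]
step 5: L[5]=7 C[4]=9 → dur=9, Σ=46 | A=compute:t4 B=load:t5 [compute-bound]
step 6: L[6]=5 C[5]=7 → dur=7, Σ=53 | A=load:t6 B=compute:t5 [compute-bound]
step 7: L[7]=9 C[6]=4 → dur=9, Σ=62 | A=compute:t6 B=load:t7 [load-bound]
step 8: C[7]=5 → dur=5, Σ=67 | A=idle B=compute:t7 [compute-only]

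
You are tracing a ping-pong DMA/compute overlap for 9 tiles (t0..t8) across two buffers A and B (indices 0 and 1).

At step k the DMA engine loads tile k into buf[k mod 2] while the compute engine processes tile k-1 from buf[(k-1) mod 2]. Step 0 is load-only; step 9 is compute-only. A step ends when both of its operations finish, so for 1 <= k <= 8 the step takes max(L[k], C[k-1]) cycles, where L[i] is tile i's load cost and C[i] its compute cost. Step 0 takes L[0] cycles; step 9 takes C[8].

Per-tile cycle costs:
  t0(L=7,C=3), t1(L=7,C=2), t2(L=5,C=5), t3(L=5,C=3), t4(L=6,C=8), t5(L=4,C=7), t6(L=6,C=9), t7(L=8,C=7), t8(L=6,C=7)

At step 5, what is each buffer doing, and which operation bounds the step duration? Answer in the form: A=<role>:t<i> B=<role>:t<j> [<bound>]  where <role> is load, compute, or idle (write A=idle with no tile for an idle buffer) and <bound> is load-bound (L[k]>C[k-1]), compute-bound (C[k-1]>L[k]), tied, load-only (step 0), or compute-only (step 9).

[0] DMA t0→A (7c) ∥ CU idle ⇒ 7c, clock 7
[1] DMA t1→B (7c) ∥ CU A:t0 (3c) ⇒ 7c, clock 14
[2] DMA t2→A (5c) ∥ CU B:t1 (2c) ⇒ 5c, clock 19
[3] DMA t3→B (5c) ∥ CU A:t2 (5c) ⇒ 5c, clock 24
[4] DMA t4→A (6c) ∥ CU B:t3 (3c) ⇒ 6c, clock 30
[5] DMA t5→B (4c) ∥ CU A:t4 (8c) ⇒ 8c, clock 38
[6] DMA t6→A (6c) ∥ CU B:t5 (7c) ⇒ 7c, clock 45
[7] DMA t7→B (8c) ∥ CU A:t6 (9c) ⇒ 9c, clock 54
[8] DMA t8→A (6c) ∥ CU B:t7 (7c) ⇒ 7c, clock 61
[9] DMA idle ∥ CU A:t8 (7c) ⇒ 7c, clock 68

step 5: A=compute:t4 B=load:t5 [compute-bound]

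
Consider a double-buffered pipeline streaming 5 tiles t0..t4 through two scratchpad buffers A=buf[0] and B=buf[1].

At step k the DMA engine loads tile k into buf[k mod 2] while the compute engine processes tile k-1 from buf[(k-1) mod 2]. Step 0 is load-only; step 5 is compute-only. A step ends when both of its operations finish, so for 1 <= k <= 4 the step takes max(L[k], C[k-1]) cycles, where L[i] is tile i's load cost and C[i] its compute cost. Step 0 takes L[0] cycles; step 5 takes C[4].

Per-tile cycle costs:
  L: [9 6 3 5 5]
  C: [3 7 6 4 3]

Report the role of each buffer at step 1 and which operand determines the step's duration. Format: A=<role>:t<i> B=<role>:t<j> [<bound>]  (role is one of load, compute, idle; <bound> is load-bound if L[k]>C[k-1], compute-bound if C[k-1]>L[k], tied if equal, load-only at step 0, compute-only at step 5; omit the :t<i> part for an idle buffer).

step 1: A=compute:t0 B=load:t1 [load-bound]

[0] DMA t0→A (9c) ∥ CU idle ⇒ 9c, clock 9
[1] DMA t1→B (6c) ∥ CU A:t0 (3c) ⇒ 6c, clock 15
[2] DMA t2→A (3c) ∥ CU B:t1 (7c) ⇒ 7c, clock 22
[3] DMA t3→B (5c) ∥ CU A:t2 (6c) ⇒ 6c, clock 28
[4] DMA t4→A (5c) ∥ CU B:t3 (4c) ⇒ 5c, clock 33
[5] DMA idle ∥ CU A:t4 (3c) ⇒ 3c, clock 36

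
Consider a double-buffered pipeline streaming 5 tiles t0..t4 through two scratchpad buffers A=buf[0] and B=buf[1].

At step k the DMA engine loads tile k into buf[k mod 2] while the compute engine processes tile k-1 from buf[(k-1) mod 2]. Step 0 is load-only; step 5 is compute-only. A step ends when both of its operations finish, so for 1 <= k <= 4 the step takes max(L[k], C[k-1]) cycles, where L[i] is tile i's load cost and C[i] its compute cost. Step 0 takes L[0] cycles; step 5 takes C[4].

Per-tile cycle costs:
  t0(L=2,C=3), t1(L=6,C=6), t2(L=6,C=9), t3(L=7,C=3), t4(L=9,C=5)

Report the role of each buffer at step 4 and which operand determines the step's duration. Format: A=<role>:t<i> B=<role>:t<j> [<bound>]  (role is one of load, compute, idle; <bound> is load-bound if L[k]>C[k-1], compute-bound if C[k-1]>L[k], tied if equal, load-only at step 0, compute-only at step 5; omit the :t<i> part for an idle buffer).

step 0: L[0]=2 → dur=2, Σ=2 | A=load:t0 B=idle [load-only]
step 1: L[1]=6 C[0]=3 → dur=6, Σ=8 | A=compute:t0 B=load:t1 [load-bound]
step 2: L[2]=6 C[1]=6 → dur=6, Σ=14 | A=load:t2 B=compute:t1 [tied]
step 3: L[3]=7 C[2]=9 → dur=9, Σ=23 | A=compute:t2 B=load:t3 [compute-bound]
step 4: L[4]=9 C[3]=3 → dur=9, Σ=32 | A=load:t4 B=compute:t3 [load-bound]
step 5: C[4]=5 → dur=5, Σ=37 | A=compute:t4 B=idle [compute-only]

step 4: A=load:t4 B=compute:t3 [load-bound]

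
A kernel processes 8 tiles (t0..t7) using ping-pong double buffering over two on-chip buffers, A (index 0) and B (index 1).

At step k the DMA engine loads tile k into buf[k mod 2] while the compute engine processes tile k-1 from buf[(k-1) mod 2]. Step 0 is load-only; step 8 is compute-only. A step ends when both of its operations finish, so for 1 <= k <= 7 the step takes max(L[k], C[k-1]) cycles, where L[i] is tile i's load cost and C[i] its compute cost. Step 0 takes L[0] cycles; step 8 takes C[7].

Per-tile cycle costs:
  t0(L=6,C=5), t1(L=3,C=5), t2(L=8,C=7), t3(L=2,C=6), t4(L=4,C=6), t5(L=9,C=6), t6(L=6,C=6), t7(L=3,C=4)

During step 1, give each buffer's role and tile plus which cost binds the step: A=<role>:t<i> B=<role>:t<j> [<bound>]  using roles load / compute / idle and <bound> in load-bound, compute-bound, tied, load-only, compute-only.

step 0: L[0]=6 → dur=6, Σ=6 | A=load:t0 B=idle [load-only]
step 1: L[1]=3 C[0]=5 → dur=5, Σ=11 | A=compute:t0 B=load:t1 [compute-bound]
step 2: L[2]=8 C[1]=5 → dur=8, Σ=19 | A=load:t2 B=compute:t1 [load-bound]
step 3: L[3]=2 C[2]=7 → dur=7, Σ=26 | A=compute:t2 B=load:t3 [compute-bound]
step 4: L[4]=4 C[3]=6 → dur=6, Σ=32 | A=load:t4 B=compute:t3 [compute-bound]
step 5: L[5]=9 C[4]=6 → dur=9, Σ=41 | A=compute:t4 B=load:t5 [load-bound]
step 6: L[6]=6 C[5]=6 → dur=6, Σ=47 | A=load:t6 B=compute:t5 [tied]
step 7: L[7]=3 C[6]=6 → dur=6, Σ=53 | A=compute:t6 B=load:t7 [compute-bound]
step 8: C[7]=4 → dur=4, Σ=57 | A=idle B=compute:t7 [compute-only]

step 1: A=compute:t0 B=load:t1 [compute-bound]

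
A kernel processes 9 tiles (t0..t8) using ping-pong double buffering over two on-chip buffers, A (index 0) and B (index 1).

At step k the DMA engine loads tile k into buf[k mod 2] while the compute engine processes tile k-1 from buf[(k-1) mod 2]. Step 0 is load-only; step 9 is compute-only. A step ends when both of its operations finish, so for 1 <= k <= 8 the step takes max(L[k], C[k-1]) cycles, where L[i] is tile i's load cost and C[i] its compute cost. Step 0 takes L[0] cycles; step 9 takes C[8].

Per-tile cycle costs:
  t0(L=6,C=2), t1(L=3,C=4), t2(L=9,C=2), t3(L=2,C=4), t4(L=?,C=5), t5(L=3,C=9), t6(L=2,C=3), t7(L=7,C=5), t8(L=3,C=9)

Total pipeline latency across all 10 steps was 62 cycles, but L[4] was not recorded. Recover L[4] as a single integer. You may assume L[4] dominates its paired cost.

step 0 = dur = L[0]=6 = 6
step 1 = dur = max(L[1]=3, C[0]=2) = 3
step 2 = dur = max(L[2]=9, C[1]=4) = 9
step 3 = dur = max(L[3]=2, C[2]=2) = 2
step 4 = dur = max(L[4]=?, C[3]=4) = L[4]  (unknown; binding)
step 5 = dur = max(L[5]=3, C[4]=5) = 5
step 6 = dur = max(L[6]=2, C[5]=9) = 9
step 7 = dur = max(L[7]=7, C[6]=3) = 7
step 8 = dur = max(L[8]=3, C[7]=5) = 5
step 9 = dur = C[8]=9 = 9
sum of known step durations = 55
dur[4] = total - known = 62 - 55 = 7
L[4] is the binding max in step 4, so L[4] = dur[4] = 7

L[4] = 7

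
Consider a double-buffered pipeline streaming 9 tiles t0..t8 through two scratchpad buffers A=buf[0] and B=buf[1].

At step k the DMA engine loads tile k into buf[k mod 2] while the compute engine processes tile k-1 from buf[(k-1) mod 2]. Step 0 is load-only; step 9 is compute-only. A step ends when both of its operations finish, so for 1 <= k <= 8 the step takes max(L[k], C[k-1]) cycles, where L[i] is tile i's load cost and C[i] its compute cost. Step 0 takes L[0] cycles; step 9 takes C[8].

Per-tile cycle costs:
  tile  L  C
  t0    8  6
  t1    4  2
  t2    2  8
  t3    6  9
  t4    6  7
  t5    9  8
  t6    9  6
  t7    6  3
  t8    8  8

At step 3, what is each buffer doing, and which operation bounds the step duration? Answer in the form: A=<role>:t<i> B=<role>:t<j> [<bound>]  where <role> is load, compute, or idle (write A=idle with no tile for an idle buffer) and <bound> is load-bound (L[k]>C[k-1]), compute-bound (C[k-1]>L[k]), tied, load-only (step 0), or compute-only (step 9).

step 3: A=compute:t2 B=load:t3 [compute-bound]

k=0 load=t0/8c comp=- wait=8 total=8
k=1 load=t1/4c comp=t0/6c wait=6 total=14
k=2 load=t2/2c comp=t1/2c wait=2 total=16
k=3 load=t3/6c comp=t2/8c wait=8 total=24
k=4 load=t4/6c comp=t3/9c wait=9 total=33
k=5 load=t5/9c comp=t4/7c wait=9 total=42
k=6 load=t6/9c comp=t5/8c wait=9 total=51
k=7 load=t7/6c comp=t6/6c wait=6 total=57
k=8 load=t8/8c comp=t7/3c wait=8 total=65
k=9 load=- comp=t8/8c wait=8 total=73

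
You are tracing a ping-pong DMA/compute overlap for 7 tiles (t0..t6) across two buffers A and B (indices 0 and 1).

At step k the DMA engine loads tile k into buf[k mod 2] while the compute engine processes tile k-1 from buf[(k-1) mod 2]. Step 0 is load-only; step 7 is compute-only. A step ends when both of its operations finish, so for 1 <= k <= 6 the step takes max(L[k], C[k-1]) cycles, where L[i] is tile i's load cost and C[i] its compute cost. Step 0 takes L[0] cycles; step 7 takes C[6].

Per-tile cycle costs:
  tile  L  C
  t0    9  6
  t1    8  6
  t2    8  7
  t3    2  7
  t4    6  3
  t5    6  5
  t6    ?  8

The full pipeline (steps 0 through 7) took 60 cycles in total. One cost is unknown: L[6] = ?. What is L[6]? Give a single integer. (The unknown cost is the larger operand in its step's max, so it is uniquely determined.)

L[6] = 7

step 0 = dur = L[0]=9 = 9
step 1 = dur = max(L[1]=8, C[0]=6) = 8
step 2 = dur = max(L[2]=8, C[1]=6) = 8
step 3 = dur = max(L[3]=2, C[2]=7) = 7
step 4 = dur = max(L[4]=6, C[3]=7) = 7
step 5 = dur = max(L[5]=6, C[4]=3) = 6
step 6 = dur = max(L[6]=?, C[5]=5) = L[6]  (unknown; binding)
step 7 = dur = C[6]=8 = 8
sum of known step durations = 53
dur[6] = total - known = 60 - 53 = 7
L[6] is the binding max in step 6, so L[6] = dur[6] = 7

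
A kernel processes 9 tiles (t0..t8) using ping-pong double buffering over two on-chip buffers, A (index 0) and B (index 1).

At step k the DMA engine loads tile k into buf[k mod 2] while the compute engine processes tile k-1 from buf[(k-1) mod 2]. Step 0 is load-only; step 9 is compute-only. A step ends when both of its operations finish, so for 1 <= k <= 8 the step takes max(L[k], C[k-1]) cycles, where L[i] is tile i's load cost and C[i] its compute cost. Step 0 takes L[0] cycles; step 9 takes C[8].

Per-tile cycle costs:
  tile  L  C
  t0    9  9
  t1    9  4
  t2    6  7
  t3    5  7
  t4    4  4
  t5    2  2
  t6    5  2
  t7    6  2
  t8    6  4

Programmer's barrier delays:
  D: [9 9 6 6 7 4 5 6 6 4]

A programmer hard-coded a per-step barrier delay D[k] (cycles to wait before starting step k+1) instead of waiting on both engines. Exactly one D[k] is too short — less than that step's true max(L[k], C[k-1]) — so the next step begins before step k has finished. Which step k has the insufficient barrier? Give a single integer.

hazard at step 3

[0] required=L[0]=9=9 vs D=9 ok
[1] required=max(L[1]=9,C[0]=9)=9 vs D=9 ok
[2] required=max(L[2]=6,C[1]=4)=6 vs D=6 ok
[3] required=max(L[3]=5,C[2]=7)=7 vs D=6 SHORT
[4] required=max(L[4]=4,C[3]=7)=7 vs D=7 ok
[5] required=max(L[5]=2,C[4]=4)=4 vs D=4 ok
[6] required=max(L[6]=5,C[5]=2)=5 vs D=5 ok
[7] required=max(L[7]=6,C[6]=2)=6 vs D=6 ok
[8] required=max(L[8]=6,C[7]=2)=6 vs D=6 ok
[9] required=C[8]=4=4 vs D=4 ok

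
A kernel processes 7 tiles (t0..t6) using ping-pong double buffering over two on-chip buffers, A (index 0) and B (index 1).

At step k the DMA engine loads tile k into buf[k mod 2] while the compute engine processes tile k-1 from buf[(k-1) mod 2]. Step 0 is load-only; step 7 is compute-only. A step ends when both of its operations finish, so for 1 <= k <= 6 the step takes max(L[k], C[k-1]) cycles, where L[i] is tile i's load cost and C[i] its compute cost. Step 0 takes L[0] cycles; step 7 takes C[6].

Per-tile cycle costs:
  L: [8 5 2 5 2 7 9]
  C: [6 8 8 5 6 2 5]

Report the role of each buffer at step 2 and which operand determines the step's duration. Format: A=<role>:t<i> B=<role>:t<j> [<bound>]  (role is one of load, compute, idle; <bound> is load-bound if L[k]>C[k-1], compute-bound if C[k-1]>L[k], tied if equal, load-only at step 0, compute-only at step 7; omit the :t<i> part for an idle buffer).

k=0 load=t0/8c comp=- wait=8 total=8
k=1 load=t1/5c comp=t0/6c wait=6 total=14
k=2 load=t2/2c comp=t1/8c wait=8 total=22
k=3 load=t3/5c comp=t2/8c wait=8 total=30
k=4 load=t4/2c comp=t3/5c wait=5 total=35
k=5 load=t5/7c comp=t4/6c wait=7 total=42
k=6 load=t6/9c comp=t5/2c wait=9 total=51
k=7 load=- comp=t6/5c wait=5 total=56

step 2: A=load:t2 B=compute:t1 [compute-bound]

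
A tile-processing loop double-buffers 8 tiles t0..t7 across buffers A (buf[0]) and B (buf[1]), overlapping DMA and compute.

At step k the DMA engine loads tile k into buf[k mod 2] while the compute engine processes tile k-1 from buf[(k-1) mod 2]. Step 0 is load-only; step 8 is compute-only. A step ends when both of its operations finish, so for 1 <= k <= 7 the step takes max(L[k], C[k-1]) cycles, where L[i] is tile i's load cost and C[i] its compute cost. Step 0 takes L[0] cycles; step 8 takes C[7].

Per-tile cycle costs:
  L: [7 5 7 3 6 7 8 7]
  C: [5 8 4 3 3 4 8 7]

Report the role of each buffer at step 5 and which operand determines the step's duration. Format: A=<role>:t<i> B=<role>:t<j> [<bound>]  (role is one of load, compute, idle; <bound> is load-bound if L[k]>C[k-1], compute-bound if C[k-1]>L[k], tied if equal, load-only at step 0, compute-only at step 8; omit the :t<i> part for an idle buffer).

step 5: A=compute:t4 B=load:t5 [load-bound]

k=0 load=t0/7c comp=- wait=7 total=7
k=1 load=t1/5c comp=t0/5c wait=5 total=12
k=2 load=t2/7c comp=t1/8c wait=8 total=20
k=3 load=t3/3c comp=t2/4c wait=4 total=24
k=4 load=t4/6c comp=t3/3c wait=6 total=30
k=5 load=t5/7c comp=t4/3c wait=7 total=37
k=6 load=t6/8c comp=t5/4c wait=8 total=45
k=7 load=t7/7c comp=t6/8c wait=8 total=53
k=8 load=- comp=t7/7c wait=7 total=60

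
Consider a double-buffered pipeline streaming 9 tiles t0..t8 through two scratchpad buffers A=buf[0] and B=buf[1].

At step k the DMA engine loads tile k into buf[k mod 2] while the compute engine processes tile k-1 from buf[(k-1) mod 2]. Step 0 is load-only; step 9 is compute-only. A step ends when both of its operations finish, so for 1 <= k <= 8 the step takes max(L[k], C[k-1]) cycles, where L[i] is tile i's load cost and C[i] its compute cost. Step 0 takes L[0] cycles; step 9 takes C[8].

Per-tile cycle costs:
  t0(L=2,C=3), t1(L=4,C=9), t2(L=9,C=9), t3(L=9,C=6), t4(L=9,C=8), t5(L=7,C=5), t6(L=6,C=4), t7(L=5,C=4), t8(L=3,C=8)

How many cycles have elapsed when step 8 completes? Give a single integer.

k=0 load=t0/2c comp=- wait=2 total=2
k=1 load=t1/4c comp=t0/3c wait=4 total=6
k=2 load=t2/9c comp=t1/9c wait=9 total=15
k=3 load=t3/9c comp=t2/9c wait=9 total=24
k=4 load=t4/9c comp=t3/6c wait=9 total=33
k=5 load=t5/7c comp=t4/8c wait=8 total=41
k=6 load=t6/6c comp=t5/5c wait=6 total=47
k=7 load=t7/5c comp=t6/4c wait=5 total=52
k=8 load=t8/3c comp=t7/4c wait=4 total=56
k=9 load=- comp=t8/8c wait=8 total=64

end_cycle[8] = 56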